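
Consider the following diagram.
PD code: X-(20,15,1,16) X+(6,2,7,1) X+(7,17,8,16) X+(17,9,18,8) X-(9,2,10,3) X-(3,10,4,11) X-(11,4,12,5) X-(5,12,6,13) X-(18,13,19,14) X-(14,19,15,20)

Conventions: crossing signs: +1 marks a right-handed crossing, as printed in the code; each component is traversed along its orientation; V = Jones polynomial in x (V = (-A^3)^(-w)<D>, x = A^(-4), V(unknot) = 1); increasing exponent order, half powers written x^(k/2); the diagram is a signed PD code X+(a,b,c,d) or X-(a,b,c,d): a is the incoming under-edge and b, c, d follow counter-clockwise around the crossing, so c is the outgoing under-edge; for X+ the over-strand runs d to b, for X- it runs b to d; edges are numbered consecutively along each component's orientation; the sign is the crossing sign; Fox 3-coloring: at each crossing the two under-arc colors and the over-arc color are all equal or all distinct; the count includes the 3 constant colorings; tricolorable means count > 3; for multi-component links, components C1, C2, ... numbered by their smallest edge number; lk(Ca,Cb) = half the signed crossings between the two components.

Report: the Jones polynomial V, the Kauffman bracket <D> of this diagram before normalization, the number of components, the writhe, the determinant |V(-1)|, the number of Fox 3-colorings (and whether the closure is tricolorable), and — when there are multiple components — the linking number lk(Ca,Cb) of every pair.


V(x) = x^-8 - 2x^-7 + 3x^-6 - 4x^-5 + 3x^-4 - 3x^-3 + 3x^-2 - x^-1 + 1
bracket: A^-12 - A^-8 + 3A^-4 - 3 + 3A^4 - 4A^8 + 3A^12 - 2A^16 + A^20, w = -4
1 component, writhe -4, over 10 crossings
det 21, colorings 9 of 3^10 — tricolorable
observation: the span of V is 8, forcing >= 8 crossings in any diagram


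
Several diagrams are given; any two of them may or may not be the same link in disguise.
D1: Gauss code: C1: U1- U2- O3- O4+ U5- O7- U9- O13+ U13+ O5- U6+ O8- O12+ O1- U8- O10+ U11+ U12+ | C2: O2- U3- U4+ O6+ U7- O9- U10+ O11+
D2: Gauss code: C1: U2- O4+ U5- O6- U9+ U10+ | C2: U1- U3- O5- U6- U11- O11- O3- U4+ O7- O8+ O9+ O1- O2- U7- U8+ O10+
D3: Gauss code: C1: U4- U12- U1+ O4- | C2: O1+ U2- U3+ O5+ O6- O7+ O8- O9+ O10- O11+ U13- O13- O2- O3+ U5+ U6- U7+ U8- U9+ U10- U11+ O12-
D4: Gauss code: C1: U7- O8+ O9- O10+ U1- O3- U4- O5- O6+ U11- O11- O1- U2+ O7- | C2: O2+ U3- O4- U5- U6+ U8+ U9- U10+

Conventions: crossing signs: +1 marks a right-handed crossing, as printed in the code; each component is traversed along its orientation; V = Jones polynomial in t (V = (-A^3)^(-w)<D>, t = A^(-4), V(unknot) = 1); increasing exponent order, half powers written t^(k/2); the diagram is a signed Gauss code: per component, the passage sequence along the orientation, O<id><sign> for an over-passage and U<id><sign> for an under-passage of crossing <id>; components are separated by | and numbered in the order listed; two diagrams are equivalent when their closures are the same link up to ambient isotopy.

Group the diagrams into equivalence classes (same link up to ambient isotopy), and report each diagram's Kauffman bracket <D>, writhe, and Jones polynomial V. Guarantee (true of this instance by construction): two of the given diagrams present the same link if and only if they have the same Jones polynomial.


classes: {D1, D2, D4} | {D3}
V(D1) = t^(-7/2) - 2t^(-5/2) + t^(-3/2) - 2t^(-1/2) + t^(1/2) - t^(3/2)  [13 crossings, <D> = A^-9 - A^-5 + 2A^-1 - A^3 + 2A^7 - A^11, w = -1]
V(D2) = t^(-7/2) - 2t^(-5/2) + t^(-3/2) - 2t^(-1/2) + t^(1/2) - t^(3/2)  (w -3, c 11, <D> = A^-15 - A^-11 + 2A^-7 - A^-3 + 2A - A^5)
V(D3) = -t^(-1/2) - t^(1/2)  [13 crossings, <D> = A^-5 + A^-1, w = -1]
D4 (bracket A^-15 - A^-11 + 2A^-7 - A^-3 + 2A - A^5; 11 crossings at w = -3): V = t^(-7/2) - 2t^(-5/2) + t^(-3/2) - 2t^(-1/2) + t^(1/2) - t^(3/2)
insight: 2 values of V(t) split the 4 diagrams


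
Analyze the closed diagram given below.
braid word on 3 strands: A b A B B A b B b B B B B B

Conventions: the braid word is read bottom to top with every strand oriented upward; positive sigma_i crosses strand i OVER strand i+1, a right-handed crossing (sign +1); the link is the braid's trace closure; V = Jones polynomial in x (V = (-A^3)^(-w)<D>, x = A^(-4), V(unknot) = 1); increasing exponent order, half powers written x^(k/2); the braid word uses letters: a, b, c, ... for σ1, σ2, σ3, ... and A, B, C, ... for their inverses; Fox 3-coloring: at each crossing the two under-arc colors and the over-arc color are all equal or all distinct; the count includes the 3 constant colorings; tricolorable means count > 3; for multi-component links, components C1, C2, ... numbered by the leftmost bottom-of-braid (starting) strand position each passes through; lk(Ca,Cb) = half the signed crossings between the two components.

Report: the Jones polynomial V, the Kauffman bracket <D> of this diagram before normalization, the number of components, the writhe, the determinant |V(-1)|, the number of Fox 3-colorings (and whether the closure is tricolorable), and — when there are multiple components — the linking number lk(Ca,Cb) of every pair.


V(x) = -x^-8 + x^-5 + x^-3
bracket: A^-12 + A^-4 - A^8, w = -8
1 component, writhe -8, over 14 crossings
det 3, colorings 9 of 3^14 — tricolorable
observation: |V(-1)| = 3: so tricolorable, since 3 divides 3


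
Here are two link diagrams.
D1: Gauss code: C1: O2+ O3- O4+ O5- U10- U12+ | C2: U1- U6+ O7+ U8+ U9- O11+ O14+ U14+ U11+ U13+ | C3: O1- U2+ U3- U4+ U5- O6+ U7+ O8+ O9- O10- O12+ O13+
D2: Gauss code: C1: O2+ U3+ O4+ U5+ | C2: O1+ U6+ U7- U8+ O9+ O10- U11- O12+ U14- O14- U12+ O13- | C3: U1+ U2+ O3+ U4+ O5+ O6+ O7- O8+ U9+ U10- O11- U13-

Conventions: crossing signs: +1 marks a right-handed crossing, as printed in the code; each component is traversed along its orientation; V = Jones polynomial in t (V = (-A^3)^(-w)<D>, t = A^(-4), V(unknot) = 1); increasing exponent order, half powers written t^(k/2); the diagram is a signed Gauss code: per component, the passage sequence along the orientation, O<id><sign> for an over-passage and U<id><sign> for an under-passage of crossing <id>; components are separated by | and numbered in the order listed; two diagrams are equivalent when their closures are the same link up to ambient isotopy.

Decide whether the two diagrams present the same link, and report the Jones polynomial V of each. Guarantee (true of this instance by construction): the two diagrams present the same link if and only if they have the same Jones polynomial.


equivalent: no
V(D1) = 1 + t + t^2 + t^3  (w +4, c 14, <D> = 1 + A^4 + A^8 + A^12)
D2 (bracket A^-12 + 1 + A^4 + A^8; 14 crossings at w = +4): V = t + t^2 + t^3 + t^6
why: V(t) takes 2 values over 2 diagrams, fixing the grouping


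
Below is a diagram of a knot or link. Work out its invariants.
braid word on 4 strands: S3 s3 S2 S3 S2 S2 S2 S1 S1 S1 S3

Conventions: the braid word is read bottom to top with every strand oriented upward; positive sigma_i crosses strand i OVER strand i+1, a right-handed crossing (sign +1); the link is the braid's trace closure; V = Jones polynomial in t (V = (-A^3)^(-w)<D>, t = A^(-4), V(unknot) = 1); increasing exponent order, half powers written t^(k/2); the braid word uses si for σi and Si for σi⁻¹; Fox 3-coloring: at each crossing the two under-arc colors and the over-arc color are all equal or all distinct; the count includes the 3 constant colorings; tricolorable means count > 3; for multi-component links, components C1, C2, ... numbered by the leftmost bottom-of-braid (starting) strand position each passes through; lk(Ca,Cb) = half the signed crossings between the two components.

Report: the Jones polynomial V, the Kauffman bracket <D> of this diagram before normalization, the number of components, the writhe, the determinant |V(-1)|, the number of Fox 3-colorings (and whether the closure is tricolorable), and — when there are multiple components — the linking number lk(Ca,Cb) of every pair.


Jones polynomial: V(t) = t^-11 - 2t^-10 + 2t^-9 - 3t^-8 + 2t^-7 - 2t^-6 + 2t^-5 + t^-3
<D> = -A^-15 - 2A^-7 + 2A^-3 - 2A + 3A^5 - 2A^9 + 2A^13 - A^17; writhe -9
components 1, writhe -9 (11 crossings)
3-colorings: 9 of 3^11, det 15 — tricolorable
note: V spans 8 powers of t: at least 8 crossings in any diagram


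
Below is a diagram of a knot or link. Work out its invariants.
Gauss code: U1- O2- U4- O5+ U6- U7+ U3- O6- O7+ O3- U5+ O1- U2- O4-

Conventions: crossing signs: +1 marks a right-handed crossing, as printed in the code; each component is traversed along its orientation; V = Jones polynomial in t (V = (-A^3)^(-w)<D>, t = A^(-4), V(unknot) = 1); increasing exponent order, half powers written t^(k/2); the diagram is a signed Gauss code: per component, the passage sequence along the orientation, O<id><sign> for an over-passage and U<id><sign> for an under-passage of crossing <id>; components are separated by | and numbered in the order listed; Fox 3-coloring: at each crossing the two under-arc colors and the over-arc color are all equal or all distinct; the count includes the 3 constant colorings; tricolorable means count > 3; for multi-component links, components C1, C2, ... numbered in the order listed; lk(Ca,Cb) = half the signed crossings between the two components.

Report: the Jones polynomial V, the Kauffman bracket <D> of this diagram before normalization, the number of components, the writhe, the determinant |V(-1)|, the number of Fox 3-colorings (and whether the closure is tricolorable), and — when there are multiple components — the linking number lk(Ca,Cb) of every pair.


V = -t^-4 + t^-3 + t^-1
<D> = -A^-5 - A^3 + A^7 (w = -3)
1 component over 7 crossings, w = -3
9 Fox colorings among 3^7, |V(-1)| = 3: tricolorable
why: w = -3 (over 7 crossings) is diagram-only; (-A^3)^(3) removes it from V


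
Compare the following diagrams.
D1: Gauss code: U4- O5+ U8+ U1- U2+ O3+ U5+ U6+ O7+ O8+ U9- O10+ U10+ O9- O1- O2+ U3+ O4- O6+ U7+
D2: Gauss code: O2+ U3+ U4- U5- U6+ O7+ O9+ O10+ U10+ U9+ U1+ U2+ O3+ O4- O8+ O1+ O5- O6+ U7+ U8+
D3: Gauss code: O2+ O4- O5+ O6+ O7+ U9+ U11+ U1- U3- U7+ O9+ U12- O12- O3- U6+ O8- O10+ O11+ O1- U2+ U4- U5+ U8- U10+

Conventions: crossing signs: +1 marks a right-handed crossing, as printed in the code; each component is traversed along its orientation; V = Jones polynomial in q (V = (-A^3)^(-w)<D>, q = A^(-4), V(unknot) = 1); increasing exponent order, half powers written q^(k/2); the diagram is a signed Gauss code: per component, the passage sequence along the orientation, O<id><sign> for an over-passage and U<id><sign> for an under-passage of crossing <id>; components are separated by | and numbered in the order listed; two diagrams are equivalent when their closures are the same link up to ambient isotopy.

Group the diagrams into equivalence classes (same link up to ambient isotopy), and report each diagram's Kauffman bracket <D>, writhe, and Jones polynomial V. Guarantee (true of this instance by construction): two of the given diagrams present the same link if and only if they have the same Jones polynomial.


classes: {D1} | {D2} | {D3}
V(D1) = q - q^2 + 2q^3 - q^4 + q^5 - q^6  [10 crossings, <D> = -A^-12 + A^-8 - A^-4 + 2 - A^4 + A^8, w = +4]
V(D2) = q + q^3 - q^4  (w +6, c 10, <D> = -A^2 + A^6 + A^14)
V(D3) = 1  (w +2, c 12, <D> = A^6)
insight: comparing 3 Jones polynomials yields 3 groups


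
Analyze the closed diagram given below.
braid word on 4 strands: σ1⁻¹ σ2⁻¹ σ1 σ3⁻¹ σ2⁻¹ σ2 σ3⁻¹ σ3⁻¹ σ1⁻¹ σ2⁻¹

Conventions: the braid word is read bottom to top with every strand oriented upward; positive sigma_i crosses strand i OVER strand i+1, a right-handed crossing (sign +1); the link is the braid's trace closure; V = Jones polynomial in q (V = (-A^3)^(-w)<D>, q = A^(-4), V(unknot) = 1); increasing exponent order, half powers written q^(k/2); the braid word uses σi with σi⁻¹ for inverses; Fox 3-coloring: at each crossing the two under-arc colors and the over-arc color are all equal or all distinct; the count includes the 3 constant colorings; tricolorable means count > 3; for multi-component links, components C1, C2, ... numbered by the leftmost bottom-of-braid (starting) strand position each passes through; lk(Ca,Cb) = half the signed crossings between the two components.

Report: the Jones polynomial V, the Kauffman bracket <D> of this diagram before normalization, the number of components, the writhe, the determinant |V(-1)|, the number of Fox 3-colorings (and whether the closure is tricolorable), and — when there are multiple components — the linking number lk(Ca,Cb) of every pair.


V(q) = q^(-13/2) - q^(-11/2) + q^(-9/2) - 2q^(-7/2) - q^(-3/2)
bracket: -A^-12 - 2A^-4 + 1 - A^4 + A^8, w = -6
2 components, writhe -6, over 10 crossings
lk(C1,C2) = -1
det 6, colorings 9 of 3^10 — tricolorable
observation: span 5 respects span(V) <= c + mu - 1 = 11 for this 2-component diagram


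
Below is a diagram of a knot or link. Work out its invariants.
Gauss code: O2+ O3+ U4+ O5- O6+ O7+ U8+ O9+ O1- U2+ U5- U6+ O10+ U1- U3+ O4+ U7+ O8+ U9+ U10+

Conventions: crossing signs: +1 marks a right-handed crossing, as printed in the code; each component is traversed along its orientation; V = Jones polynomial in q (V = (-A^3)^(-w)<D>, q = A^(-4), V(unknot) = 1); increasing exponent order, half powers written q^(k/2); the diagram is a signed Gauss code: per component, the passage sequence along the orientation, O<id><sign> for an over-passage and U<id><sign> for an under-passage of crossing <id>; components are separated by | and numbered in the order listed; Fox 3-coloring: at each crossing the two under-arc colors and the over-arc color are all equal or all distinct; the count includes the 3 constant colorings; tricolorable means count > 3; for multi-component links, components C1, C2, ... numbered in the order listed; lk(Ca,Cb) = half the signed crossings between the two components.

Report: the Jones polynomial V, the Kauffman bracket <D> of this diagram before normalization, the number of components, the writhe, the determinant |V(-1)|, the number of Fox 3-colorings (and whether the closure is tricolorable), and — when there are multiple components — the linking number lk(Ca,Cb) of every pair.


V = q^2 - q^3 + 2q^4 - 2q^5 + 3q^6 - 2q^7 + q^8 - q^9
<D> = -A^-18 + A^-14 - 2A^-10 + 3A^-6 - 2A^-2 + 2A^2 - A^6 + A^10 (w = +6)
1 component over 10 crossings, w = +6
3 Fox colorings among 3^10, |V(-1)| = 13: not tricolorable
why: det 13 = |V(-1)|; not divisible by 3, so not tricolorable


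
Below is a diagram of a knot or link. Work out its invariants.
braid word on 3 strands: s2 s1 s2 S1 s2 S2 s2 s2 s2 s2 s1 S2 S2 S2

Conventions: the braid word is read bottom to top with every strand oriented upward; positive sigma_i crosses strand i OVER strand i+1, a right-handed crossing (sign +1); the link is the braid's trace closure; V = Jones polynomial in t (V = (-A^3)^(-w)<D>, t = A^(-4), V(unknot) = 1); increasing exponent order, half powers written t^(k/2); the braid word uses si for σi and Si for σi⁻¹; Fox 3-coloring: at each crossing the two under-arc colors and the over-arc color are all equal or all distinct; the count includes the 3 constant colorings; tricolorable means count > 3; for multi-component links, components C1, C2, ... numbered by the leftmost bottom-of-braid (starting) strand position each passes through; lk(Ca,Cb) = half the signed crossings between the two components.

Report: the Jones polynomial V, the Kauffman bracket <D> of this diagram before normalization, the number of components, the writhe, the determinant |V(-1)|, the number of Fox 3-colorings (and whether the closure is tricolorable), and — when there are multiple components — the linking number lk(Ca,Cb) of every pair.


Jones polynomial: V(t) = -1 + 2t - 2t^2 + 4t^3 - 3t^4 + 3t^5 - 2t^6 + t^7 - t^8
<D> = -A^-20 + A^-16 - 2A^-12 + 3A^-8 - 3A^-4 + 4 - 2A^4 + 2A^8 - A^12; writhe +4
components 1, writhe +4 (14 crossings)
3-colorings: 3 of 3^14, det 19 — not tricolorable
note: w = +4 (over 14 crossings) is diagram-only; (-A^3)^(-4) removes it from V


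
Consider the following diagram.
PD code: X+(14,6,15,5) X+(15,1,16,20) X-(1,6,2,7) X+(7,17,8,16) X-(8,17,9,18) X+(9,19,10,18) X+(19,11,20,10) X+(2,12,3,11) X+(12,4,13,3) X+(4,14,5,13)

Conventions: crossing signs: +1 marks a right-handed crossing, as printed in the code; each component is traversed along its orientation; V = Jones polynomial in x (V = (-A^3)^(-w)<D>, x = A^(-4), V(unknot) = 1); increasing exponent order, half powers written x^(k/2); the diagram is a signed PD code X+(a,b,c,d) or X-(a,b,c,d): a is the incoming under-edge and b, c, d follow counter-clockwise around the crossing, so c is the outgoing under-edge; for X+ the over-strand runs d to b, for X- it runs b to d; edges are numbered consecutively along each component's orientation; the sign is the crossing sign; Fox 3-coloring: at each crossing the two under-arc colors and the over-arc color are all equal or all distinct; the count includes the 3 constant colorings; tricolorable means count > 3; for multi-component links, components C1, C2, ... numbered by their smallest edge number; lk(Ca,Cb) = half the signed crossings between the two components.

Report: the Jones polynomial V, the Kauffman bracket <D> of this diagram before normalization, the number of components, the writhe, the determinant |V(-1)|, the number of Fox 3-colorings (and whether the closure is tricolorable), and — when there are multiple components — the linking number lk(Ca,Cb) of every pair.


V(x) = x^2 - x^3 + 3x^4 - 3x^5 + 3x^6 - 3x^7 + 2x^8 - x^9
bracket: -A^-18 + 2A^-14 - 3A^-10 + 3A^-6 - 3A^-2 + 3A^2 - A^6 + A^10, w = +6
1 component, writhe +6, over 10 crossings
det 17, colorings 3 of 3^10 — not tricolorable
observation: |V(-1)| = 17: so not tricolorable, since 3 does not divide 17


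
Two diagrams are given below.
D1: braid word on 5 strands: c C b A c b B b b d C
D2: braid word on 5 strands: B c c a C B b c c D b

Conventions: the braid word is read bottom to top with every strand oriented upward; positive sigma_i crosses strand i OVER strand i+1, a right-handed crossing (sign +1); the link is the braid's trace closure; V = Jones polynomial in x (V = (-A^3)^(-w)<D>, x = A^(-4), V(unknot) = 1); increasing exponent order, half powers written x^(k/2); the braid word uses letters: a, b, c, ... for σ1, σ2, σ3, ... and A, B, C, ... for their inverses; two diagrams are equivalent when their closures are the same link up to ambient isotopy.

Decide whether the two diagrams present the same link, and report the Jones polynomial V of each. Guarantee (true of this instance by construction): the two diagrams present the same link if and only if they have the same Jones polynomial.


equivalent: no
D1 (bracket A^-1 + A^7; 11 crossings at w = +3): V = -x^(1/2) - x^(5/2)
V(D2) = -x^(1/2) - x^(3/2) - x^(5/2) + x^(9/2)  (w +3, c 11, <D> = -A^-9 + A^-1 + A^3 + A^7)
key observation: V(x) takes 2 values over 2 diagrams, fixing the grouping


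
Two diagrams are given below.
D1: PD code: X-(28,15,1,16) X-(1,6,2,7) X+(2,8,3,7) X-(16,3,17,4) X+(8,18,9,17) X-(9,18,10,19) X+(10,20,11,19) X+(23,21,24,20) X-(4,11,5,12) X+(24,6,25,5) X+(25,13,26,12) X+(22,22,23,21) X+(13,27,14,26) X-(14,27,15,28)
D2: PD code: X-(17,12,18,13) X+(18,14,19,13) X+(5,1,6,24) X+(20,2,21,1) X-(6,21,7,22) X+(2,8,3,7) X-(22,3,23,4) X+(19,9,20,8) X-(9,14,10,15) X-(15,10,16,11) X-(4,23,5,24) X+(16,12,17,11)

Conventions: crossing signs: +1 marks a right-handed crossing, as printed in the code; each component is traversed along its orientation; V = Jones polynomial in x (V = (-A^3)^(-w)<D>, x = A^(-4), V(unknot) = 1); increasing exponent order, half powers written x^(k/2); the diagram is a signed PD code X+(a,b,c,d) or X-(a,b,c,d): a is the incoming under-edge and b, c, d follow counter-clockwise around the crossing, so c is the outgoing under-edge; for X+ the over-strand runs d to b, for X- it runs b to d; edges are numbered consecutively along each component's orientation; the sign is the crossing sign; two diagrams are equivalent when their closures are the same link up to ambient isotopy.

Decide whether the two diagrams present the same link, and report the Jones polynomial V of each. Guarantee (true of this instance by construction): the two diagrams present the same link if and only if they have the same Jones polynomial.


same link: yes
V(D1) = x^-2 - x^-1 + 1 - x + x^2  [14 crossings, <D> = A^-2 - A^2 + A^6 - A^10 + A^14, w = +2]
V(D2) = x^-2 - x^-1 + 1 - x + x^2  [12 crossings, <D> = A^-8 - A^-4 + 1 - A^4 + A^8, w = 0]
insight: from 14 to 12 crossings by R-moves: one link, two diagrams


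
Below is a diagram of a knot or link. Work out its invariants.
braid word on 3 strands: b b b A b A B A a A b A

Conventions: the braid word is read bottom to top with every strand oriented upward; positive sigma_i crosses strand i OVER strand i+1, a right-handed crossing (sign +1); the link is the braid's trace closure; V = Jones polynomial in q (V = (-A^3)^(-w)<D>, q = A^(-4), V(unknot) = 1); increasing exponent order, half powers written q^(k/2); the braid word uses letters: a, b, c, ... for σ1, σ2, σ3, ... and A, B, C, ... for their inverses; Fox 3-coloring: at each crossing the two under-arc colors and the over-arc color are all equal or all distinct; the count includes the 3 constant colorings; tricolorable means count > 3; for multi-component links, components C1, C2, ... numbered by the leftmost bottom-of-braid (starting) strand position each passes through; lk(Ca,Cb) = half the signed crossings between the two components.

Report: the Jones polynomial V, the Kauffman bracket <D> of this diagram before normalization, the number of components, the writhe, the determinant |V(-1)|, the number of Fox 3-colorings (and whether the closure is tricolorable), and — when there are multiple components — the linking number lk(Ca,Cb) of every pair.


V = -q^-3 + q^-2 - q^-1 + 3 - q + q^2 - q^3
<D> = -A^-12 + A^-8 - A^-4 + 3 - A^4 + A^8 - A^12 (w = 0)
1 component over 12 crossings, w = 0
27 Fox colorings among 3^12, |V(-1)| = 9: tricolorable
why: inverse pairs cancel, leaving σ2 σ2 σ2 σ1⁻¹ σ2 σ1⁻¹ σ2⁻¹ σ1⁻¹ σ2 σ1⁻¹


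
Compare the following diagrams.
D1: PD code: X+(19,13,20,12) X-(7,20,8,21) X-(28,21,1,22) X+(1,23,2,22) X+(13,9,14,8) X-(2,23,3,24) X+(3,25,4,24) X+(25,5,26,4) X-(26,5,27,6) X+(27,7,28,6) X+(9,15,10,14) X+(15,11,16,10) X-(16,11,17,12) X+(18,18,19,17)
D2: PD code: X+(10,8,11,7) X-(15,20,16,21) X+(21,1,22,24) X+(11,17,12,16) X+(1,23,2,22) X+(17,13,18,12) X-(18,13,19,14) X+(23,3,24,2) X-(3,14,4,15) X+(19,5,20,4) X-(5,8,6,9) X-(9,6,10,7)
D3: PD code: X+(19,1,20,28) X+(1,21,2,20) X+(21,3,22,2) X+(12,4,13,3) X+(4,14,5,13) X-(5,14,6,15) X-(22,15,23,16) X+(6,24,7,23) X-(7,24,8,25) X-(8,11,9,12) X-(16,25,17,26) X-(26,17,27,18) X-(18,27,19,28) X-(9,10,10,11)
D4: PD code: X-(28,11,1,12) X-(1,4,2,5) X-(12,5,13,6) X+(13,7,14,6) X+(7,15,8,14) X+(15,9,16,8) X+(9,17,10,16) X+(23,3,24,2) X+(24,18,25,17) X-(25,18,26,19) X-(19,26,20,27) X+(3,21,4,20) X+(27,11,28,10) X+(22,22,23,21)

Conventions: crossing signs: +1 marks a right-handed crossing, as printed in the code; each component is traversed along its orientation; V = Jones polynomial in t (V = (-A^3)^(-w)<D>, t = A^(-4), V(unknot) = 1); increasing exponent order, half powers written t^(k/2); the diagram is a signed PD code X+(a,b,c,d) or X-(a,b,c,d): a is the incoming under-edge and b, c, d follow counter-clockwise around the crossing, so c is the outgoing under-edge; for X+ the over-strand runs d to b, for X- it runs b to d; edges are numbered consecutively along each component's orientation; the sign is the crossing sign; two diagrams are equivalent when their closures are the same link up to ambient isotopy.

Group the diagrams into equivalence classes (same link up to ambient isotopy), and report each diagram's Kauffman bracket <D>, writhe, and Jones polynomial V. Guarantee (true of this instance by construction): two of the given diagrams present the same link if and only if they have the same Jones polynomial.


classes: {D1} | {D2, D4} | {D3}
V(D1) = t + t^3 - t^4  [14 crossings, <D> = -A^-4 + 1 + A^8, w = +4]
V(D2) = t^-1 - 1 + 2t - 3t^2 + 3t^3 - 2t^4 + 2t^5 - t^6  [12 crossings, <D> = -A^-18 + 2A^-14 - 2A^-10 + 3A^-6 - 3A^-2 + 2A^2 - A^6 + A^10, w = +2]
V(D3) = 1  (w -2, c 14, <D> = A^-6)
V(D4) = t^-1 - 1 + 2t - 3t^2 + 3t^3 - 2t^4 + 2t^5 - t^6  [14 crossings, <D> = -A^-12 + 2A^-8 - 2A^-4 + 3 - 3A^4 + 2A^8 - A^12 + A^16, w = +4]
note: comparing 4 Jones polynomials yields 3 groups


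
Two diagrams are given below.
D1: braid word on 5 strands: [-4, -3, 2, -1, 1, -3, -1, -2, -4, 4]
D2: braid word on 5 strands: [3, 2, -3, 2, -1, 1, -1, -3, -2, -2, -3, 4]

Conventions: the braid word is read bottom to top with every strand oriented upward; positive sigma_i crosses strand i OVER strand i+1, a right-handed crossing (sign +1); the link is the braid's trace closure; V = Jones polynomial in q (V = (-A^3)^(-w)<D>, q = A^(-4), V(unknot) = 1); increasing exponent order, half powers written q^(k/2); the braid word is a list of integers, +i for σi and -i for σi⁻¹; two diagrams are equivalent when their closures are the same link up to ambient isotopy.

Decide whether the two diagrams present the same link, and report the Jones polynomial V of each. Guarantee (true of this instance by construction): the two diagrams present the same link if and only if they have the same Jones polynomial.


equivalent: yes
D1 (bracket A^-12; 10 crossings at w = -4): V = 1
D2 (bracket A^-6; 12 crossings at w = -2): V = 1
key observation: one V(q) for all 2 diagrams — one class (guaranteed)


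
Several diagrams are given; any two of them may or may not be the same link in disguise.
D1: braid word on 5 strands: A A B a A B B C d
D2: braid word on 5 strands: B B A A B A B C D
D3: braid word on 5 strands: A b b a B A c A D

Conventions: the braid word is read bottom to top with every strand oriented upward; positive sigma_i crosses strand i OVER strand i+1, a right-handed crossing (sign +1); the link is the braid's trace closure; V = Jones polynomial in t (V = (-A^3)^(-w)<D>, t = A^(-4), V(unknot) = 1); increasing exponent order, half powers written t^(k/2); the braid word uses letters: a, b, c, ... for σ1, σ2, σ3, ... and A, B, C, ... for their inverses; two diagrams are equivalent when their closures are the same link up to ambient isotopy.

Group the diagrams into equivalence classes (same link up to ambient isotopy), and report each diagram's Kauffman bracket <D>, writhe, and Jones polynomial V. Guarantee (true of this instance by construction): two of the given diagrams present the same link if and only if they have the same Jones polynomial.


equivalence classes: {D1} | {D2} | {D3}
D1 (bracket A^-9 + 2A^-1 - A^3 + A^7 - A^11; 9 crossings at w = -5): V = t^(-13/2) - t^(-11/2) + t^(-9/2) - 2t^(-7/2) - t^(-3/2)
V(D2) = -t^(-17/2) + t^(-15/2) - t^(-13/2) + t^(-11/2) - t^(-9/2) - t^(-5/2)  [9 crossings, <D> = A^-17 + A^-9 - A^-5 + A^-1 - A^3 + A^7, w = -9]
D3 (bracket A^-9 - A^-5 + 2A^-1 - A^3 + 2A^7 - A^11; 9 crossings at w = -1): V = t^(-7/2) - 2t^(-5/2) + t^(-3/2) - 2t^(-1/2) + t^(1/2) - t^(3/2)
key observation: 3 values of V(t) split the 3 diagrams


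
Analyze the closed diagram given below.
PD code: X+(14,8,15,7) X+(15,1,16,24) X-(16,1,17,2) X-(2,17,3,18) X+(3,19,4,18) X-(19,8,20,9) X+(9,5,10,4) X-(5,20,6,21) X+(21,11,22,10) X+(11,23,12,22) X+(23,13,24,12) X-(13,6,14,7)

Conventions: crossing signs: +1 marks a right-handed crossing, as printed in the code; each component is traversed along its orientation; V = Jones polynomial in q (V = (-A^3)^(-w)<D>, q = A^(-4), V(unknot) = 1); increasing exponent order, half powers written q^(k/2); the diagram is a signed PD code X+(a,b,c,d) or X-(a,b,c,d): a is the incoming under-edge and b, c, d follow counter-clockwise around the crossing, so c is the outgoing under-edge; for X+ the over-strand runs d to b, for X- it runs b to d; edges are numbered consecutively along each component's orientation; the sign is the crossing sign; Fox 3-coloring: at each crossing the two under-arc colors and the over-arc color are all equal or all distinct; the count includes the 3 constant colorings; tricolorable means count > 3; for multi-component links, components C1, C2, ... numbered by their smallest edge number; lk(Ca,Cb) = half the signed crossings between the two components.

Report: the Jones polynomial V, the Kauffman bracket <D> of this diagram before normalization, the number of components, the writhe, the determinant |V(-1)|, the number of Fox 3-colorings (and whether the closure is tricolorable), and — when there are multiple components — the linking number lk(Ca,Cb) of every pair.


V = q^-1 - 1 + 2q - 2q^2 + 2q^3 - 2q^4 + q^5
<D> = A^-14 - 2A^-10 + 2A^-6 - 2A^-2 + 2A^2 - A^6 + A^10 (w = +2)
1 component over 12 crossings, w = +2
3 Fox colorings among 3^12, |V(-1)| = 11: not tricolorable
why: w = +2 (over 12 crossings) is diagram-only; (-A^3)^(-2) removes it from V


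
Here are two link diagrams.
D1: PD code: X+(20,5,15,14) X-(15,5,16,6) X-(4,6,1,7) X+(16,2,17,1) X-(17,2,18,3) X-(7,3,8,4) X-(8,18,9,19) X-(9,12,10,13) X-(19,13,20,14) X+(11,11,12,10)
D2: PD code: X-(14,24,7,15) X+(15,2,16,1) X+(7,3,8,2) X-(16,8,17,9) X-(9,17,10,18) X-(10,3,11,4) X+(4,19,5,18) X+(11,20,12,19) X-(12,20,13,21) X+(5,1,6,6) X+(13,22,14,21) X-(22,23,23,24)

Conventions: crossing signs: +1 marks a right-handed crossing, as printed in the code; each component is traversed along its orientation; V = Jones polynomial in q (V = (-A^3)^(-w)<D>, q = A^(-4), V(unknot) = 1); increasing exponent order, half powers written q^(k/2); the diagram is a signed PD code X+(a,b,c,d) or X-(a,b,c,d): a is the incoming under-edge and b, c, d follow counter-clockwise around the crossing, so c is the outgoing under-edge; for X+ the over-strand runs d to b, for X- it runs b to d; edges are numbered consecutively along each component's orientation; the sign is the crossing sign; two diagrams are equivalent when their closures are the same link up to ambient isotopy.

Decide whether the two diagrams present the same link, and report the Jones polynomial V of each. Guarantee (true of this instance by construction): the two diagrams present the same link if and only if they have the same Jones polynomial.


equivalent: no
D1 (bracket A^-8 + 2 + A^8; 10 crossings at w = -4): V = q^-5 + 2q^-3 + q^-1
V(D2) = q^-2 + 2 + q^2  [12 crossings, <D> = A^-8 + 2 + A^8, w = 0]
observation: 2 classes among 2 diagrams; unequal V(q) rules out equality


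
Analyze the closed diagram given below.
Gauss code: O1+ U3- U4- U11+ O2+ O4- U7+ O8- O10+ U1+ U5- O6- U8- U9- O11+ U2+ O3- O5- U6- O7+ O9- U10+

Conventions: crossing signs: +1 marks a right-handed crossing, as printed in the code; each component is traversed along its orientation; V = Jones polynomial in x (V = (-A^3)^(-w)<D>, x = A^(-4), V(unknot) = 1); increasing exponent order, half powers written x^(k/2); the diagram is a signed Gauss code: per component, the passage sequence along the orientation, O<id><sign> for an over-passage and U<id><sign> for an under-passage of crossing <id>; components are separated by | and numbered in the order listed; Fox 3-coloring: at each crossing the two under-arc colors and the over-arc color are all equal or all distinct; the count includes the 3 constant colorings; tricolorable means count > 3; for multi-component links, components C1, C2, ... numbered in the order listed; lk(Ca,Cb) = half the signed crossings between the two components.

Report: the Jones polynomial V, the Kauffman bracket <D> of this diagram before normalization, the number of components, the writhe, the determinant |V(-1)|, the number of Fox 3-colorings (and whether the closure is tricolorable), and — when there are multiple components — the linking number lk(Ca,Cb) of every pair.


V = -x^-3 + x^-2 - x^-1 + 3 - x + x^2 - x^3
<D> = A^-15 - A^-11 + A^-7 - 3A^-3 + A - A^5 + A^9 (w = -1)
1 component over 11 crossings, w = -1
27 Fox colorings among 3^11, |V(-1)| = 9: tricolorable
why: V is palindromic (span 6, det 9): x -> 1/x fixes it; necessary, not sufficient, for amphichirality


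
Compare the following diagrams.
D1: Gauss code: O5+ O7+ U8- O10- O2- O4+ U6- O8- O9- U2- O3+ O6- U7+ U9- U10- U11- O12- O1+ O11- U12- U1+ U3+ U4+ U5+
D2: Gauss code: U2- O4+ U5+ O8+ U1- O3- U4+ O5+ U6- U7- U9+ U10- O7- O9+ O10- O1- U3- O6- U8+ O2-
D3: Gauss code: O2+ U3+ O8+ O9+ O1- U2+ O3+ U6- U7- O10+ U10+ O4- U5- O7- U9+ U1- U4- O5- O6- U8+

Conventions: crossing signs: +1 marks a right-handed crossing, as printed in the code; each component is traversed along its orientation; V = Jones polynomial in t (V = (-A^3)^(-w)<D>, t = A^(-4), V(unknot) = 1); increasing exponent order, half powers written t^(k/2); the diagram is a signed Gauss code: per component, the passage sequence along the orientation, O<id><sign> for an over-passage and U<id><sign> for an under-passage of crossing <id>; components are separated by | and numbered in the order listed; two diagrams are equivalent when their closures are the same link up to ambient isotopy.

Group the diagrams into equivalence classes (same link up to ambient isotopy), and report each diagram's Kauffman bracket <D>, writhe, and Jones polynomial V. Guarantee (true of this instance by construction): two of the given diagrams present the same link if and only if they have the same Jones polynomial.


grouping into links: {D1} | {D2} | {D3}
V(D1) = -t^-4 + t^-3 + t^-1  (w -2, c 12, <D> = A^-2 + A^6 - A^10)
D2 (bracket -A^-18 + 2A^-14 - 2A^-10 + 3A^-6 - 2A^-2 + 2A^2 - A^6; 10 crossings at w = -2): V = -t^-3 + 2t^-2 - 2t^-1 + 3 - 2t + 2t^2 - t^3
V(D3) = -t^-3 + t^-2 - t^-1 + 3 - t + t^2 - t^3  [10 crossings, <D> = -A^-12 + A^-8 - A^-4 + 3 - A^4 + A^8 - A^12, w = 0]
why: comparing 3 Jones polynomials yields 3 groups


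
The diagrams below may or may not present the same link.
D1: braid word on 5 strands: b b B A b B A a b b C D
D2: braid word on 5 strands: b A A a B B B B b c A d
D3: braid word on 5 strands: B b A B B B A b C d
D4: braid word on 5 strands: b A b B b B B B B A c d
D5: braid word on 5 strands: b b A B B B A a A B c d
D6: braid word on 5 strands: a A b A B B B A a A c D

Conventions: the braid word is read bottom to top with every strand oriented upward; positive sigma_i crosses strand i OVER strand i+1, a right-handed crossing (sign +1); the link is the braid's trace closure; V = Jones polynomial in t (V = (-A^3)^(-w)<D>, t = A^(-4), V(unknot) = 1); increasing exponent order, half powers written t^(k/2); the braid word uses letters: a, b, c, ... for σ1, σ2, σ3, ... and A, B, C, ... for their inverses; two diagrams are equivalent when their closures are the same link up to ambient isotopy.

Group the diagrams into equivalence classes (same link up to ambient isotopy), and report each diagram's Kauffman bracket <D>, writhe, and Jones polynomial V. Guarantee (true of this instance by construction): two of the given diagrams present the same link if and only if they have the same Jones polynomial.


equivalence classes: {D1} | {D2, D3, D4, D5, D6}
D1 (bracket -A^-16 + A^-12 + A^-4; 12 crossings at w = 0): V = t + t^3 - t^4
D2 (bracket A^-2 - A^2 + 2A^6 - A^10 + A^14 - A^18; 12 crossings at w = -2): V = -t^-6 + t^-5 - t^-4 + 2t^-3 - t^-2 + t^-1
V(D3) = -t^-6 + t^-5 - t^-4 + 2t^-3 - t^-2 + t^-1  (w -4, c 10, <D> = A^-8 - A^-4 + 2 - A^4 + A^8 - A^12)
V(D4) = -t^-6 + t^-5 - t^-4 + 2t^-3 - t^-2 + t^-1  [12 crossings, <D> = A^-2 - A^2 + 2A^6 - A^10 + A^14 - A^18, w = -2]
V(D5) = -t^-6 + t^-5 - t^-4 + 2t^-3 - t^-2 + t^-1  (w -2, c 12, <D> = A^-2 - A^2 + 2A^6 - A^10 + A^14 - A^18)
D6 (bracket A^-8 - A^-4 + 2 - A^4 + A^8 - A^12; 12 crossings at w = -4): V = -t^-6 + t^-5 - t^-4 + 2t^-3 - t^-2 + t^-1
key observation: 2 values of V(t) split the 6 diagrams


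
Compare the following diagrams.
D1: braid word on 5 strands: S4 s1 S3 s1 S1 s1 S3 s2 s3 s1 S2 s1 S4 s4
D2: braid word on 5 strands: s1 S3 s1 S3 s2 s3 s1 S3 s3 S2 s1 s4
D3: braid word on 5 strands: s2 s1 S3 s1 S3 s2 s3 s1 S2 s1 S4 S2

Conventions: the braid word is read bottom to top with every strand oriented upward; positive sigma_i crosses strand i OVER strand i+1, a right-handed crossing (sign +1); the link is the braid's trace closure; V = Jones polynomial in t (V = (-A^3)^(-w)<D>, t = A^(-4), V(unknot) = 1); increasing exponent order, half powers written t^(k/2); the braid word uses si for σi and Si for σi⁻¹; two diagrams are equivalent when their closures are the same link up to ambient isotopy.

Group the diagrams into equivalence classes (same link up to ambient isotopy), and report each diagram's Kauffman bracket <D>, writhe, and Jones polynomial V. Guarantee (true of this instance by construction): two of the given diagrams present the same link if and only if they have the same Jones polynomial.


equivalence classes: {D1, D2, D3}
D1 (bracket A^-14 - 2A^-10 + 2A^-6 - 2A^-2 + 2A^2 - A^6 + A^10; 14 crossings at w = +2): V = t^-1 - 1 + 2t - 2t^2 + 2t^3 - 2t^4 + t^5
V(D2) = t^-1 - 1 + 2t - 2t^2 + 2t^3 - 2t^4 + t^5  (w +4, c 12, <D> = A^-8 - 2A^-4 + 2 - 2A^4 + 2A^8 - A^12 + A^16)
V(D3) = t^-1 - 1 + 2t - 2t^2 + 2t^3 - 2t^4 + t^5  (w +2, c 12, <D> = A^-14 - 2A^-10 + 2A^-6 - 2A^-2 + 2A^2 - A^6 + A^10)
observation: all 3 diagrams share one V(t), hence one class


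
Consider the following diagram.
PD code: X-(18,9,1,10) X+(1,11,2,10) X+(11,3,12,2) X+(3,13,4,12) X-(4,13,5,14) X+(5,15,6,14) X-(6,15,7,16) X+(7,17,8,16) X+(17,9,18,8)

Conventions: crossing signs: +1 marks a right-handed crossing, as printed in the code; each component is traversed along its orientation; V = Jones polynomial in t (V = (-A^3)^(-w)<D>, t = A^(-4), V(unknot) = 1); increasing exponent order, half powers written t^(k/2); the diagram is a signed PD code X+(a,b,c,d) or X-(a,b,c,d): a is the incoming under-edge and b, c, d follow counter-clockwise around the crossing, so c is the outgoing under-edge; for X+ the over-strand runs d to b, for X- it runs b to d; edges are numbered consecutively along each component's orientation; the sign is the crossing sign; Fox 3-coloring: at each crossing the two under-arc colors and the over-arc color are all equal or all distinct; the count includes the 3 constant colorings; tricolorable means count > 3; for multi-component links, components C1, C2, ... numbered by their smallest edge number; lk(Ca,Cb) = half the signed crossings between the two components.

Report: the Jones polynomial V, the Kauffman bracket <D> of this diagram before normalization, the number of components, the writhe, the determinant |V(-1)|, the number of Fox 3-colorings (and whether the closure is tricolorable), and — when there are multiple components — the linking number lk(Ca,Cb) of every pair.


Jones polynomial: V(t) = t + t^3 - t^4
<D> = A^-7 - A^-3 - A^5; writhe +3
components 1, writhe +3 (9 crossings)
3-colorings: 9 of 3^9, det 3 — tricolorable
note: w = +3 shifts under R1 moves; the (-A^3)^(-3) factor cancels that in V


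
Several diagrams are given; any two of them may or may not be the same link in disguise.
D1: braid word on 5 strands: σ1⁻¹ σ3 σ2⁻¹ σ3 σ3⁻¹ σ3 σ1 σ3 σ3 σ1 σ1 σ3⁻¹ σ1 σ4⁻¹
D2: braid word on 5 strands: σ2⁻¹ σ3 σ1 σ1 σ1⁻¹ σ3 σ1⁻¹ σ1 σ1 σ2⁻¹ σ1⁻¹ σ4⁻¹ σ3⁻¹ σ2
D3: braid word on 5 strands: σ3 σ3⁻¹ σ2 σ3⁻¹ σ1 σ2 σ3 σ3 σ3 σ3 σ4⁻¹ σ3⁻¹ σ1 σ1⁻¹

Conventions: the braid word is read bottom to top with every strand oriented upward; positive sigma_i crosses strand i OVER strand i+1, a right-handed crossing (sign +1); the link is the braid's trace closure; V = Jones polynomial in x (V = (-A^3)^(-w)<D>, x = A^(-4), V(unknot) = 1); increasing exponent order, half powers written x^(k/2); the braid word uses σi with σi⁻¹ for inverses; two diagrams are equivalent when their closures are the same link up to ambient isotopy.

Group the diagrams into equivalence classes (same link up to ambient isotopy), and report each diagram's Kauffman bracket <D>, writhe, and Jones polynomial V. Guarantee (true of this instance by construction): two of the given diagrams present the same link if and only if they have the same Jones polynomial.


classes: {D1} | {D2} | {D3}
V(D1) = x^2 + 2x^4 - 2x^5 + x^6 - 2x^7 + x^8  [14 crossings, <D> = A^-20 - 2A^-16 + A^-12 - 2A^-8 + 2A^-4 + A^4, w = +4]
D2 (bracket 1; 14 crossings at w = 0): V = 1
V(D3) = x - x^2 + 2x^3 - x^4 + x^5 - x^6  (w +4, c 14, <D> = -A^-12 + A^-8 - A^-4 + 2 - A^4 + A^8)
insight: 3 values of V(x) split the 3 diagrams
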